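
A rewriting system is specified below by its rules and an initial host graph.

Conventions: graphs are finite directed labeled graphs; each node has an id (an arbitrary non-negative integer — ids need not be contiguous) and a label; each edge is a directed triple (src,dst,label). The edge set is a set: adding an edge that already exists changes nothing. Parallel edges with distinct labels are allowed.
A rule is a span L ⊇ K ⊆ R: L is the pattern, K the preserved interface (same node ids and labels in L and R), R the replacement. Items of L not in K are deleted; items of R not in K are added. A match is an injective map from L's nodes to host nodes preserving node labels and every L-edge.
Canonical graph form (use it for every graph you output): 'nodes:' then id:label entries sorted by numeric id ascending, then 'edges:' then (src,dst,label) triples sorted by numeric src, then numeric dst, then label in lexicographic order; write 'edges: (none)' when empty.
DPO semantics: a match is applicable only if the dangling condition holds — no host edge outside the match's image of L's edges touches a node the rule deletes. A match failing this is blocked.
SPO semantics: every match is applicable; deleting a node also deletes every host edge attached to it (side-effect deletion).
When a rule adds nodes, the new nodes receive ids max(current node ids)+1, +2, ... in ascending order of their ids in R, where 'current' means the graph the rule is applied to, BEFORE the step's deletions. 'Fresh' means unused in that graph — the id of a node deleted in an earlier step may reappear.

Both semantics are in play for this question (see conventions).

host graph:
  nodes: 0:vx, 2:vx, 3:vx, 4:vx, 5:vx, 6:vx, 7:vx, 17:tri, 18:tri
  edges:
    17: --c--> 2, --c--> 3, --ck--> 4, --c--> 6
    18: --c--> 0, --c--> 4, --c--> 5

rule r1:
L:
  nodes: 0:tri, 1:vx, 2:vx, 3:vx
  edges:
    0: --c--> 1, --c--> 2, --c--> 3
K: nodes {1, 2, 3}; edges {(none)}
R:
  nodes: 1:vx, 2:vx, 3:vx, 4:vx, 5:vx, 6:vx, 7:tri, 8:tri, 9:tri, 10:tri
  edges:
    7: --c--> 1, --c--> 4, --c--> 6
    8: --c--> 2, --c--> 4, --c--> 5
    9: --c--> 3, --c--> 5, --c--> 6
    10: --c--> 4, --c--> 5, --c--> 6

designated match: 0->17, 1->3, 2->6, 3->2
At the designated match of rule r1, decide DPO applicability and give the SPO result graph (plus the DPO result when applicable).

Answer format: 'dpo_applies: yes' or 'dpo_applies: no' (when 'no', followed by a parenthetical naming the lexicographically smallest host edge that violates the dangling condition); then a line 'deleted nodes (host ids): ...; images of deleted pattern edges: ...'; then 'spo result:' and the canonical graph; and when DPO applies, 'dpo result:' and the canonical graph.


dpo_applies: no
(the rule deletes node 17, which keeps host edge (17,4,ck) outside the match image — the dangling condition fails, DPO blocks; SPO proceeds and side-deletes such edges)
deleted nodes (host ids): 17; images of deleted pattern edges: (17,2,c); (17,3,c); (17,6,c)
spo result:
nodes: 0:vx, 2:vx, 3:vx, 4:vx, 5:vx, 6:vx, 7:vx, 18:tri, 19:vx, 20:vx, 21:vx, 22:tri, 23:tri, 24:tri, 25:tri
edges: (18,0,c); (18,4,c); (18,5,c); (22,3,c); (22,19,c); (22,21,c); (23,6,c); (23,19,c); (23,20,c); (24,2,c); (24,20,c); (24,21,c); (25,19,c); (25,20,c); (25,21,c)


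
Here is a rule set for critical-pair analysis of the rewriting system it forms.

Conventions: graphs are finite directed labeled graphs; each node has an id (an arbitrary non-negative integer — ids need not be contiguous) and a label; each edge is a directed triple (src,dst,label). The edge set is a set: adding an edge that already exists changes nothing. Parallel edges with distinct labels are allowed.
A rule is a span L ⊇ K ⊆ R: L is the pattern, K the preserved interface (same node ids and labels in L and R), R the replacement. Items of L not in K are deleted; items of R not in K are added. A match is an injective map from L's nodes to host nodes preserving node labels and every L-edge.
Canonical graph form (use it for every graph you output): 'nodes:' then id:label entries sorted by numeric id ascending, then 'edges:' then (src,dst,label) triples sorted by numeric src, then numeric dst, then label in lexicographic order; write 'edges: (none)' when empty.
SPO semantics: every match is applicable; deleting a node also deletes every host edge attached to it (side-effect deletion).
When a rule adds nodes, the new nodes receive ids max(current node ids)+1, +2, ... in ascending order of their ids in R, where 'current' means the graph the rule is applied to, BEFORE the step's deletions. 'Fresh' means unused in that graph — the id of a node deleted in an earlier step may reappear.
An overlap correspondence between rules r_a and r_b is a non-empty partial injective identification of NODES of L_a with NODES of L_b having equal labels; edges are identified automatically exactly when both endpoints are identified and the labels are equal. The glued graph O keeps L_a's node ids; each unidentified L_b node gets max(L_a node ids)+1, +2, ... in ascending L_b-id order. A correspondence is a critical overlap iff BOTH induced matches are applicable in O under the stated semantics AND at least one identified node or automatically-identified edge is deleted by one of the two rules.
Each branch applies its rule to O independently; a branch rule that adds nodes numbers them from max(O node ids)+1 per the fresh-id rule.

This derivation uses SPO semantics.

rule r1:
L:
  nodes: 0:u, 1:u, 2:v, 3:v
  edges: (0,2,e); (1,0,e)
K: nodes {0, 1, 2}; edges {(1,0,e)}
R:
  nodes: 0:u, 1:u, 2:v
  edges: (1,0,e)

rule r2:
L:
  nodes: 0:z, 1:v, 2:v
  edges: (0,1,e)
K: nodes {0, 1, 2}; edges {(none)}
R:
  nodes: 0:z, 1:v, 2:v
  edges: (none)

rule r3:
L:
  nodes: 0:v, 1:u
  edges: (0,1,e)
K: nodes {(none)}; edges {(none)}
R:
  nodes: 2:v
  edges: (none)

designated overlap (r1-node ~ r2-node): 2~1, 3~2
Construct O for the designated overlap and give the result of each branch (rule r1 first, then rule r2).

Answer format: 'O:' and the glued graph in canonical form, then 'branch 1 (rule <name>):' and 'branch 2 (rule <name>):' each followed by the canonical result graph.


O:
nodes: 0:u, 1:u, 2:v, 3:v, 4:z
edges: (0,2,e); (1,0,e); (4,2,e)
branch 1 (rule r1):
nodes: 0:u, 1:u, 2:v, 4:z
edges: (1,0,e); (4,2,e)
branch 2 (rule r2):
nodes: 0:u, 1:u, 2:v, 3:v, 4:z
edges: (0,2,e); (1,0,e)


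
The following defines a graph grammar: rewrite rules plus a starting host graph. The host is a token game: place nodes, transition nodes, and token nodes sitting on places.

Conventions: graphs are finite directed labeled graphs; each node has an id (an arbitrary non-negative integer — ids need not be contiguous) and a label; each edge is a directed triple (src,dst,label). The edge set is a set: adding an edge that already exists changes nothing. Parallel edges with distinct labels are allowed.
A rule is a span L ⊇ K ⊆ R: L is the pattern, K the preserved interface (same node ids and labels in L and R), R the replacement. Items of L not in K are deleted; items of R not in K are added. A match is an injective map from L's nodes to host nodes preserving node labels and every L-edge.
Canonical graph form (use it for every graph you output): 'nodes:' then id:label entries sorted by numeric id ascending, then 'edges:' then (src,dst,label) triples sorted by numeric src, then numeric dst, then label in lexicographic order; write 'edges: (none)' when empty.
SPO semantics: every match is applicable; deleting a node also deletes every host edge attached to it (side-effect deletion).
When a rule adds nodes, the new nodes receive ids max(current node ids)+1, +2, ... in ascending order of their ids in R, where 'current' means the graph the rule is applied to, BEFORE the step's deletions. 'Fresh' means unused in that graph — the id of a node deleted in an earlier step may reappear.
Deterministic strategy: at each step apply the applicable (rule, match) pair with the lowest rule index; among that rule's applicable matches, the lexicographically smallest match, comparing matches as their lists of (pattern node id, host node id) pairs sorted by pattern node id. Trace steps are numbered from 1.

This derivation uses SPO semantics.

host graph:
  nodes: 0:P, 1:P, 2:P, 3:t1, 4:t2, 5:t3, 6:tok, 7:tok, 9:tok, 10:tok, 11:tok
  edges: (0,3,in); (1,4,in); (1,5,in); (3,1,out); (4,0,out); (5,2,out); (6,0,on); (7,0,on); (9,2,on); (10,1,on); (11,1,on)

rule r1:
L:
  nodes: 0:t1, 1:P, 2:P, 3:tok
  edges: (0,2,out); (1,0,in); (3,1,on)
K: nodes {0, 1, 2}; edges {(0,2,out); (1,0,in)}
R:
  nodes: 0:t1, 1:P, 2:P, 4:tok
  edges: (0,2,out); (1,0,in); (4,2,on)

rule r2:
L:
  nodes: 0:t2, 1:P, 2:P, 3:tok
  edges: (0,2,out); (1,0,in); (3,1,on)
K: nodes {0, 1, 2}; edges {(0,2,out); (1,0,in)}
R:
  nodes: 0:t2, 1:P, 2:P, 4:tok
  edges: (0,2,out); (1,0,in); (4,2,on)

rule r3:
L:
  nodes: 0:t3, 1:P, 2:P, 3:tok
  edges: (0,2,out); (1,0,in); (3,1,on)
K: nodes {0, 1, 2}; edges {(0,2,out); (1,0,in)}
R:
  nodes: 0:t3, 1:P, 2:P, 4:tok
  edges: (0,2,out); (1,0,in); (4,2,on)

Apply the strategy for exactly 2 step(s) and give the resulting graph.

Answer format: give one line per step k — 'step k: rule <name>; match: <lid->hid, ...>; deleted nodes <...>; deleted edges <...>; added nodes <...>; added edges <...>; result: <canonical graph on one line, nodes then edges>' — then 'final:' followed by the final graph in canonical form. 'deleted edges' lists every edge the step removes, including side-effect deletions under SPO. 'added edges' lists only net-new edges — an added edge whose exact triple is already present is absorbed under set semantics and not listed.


step 1: rule r1; match: 0->3, 1->0, 2->1, 3->6; deleted nodes 6; deleted edges (6,0,on); added nodes 12; added edges (12,1,on); result: nodes: 0:P, 1:P, 2:P, 3:t1, 4:t2, 5:t3, 7:tok, 9:tok, 10:tok, 11:tok, 12:tok edges: (0,3,in); (1,4,in); (1,5,in); (3,1,out); (4,0,out); (5,2,out); (7,0,on); (9,2,on); (10,1,on); (11,1,on); (12,1,on)
step 2: rule r1; match: 0->3, 1->0, 2->1, 3->7; deleted nodes 7; deleted edges (7,0,on); added nodes 13; added edges (13,1,on); result: nodes: 0:P, 1:P, 2:P, 3:t1, 4:t2, 5:t3, 9:tok, 10:tok, 11:tok, 12:tok, 13:tok edges: (0,3,in); (1,4,in); (1,5,in); (3,1,out); (4,0,out); (5,2,out); (9,2,on); (10,1,on); (11,1,on); (12,1,on); (13,1,on)
final:
nodes: 0:P, 1:P, 2:P, 3:t1, 4:t2, 5:t3, 9:tok, 10:tok, 11:tok, 12:tok, 13:tok
edges: (0,3,in); (1,4,in); (1,5,in); (3,1,out); (4,0,out); (5,2,out); (9,2,on); (10,1,on); (11,1,on); (12,1,on); (13,1,on)


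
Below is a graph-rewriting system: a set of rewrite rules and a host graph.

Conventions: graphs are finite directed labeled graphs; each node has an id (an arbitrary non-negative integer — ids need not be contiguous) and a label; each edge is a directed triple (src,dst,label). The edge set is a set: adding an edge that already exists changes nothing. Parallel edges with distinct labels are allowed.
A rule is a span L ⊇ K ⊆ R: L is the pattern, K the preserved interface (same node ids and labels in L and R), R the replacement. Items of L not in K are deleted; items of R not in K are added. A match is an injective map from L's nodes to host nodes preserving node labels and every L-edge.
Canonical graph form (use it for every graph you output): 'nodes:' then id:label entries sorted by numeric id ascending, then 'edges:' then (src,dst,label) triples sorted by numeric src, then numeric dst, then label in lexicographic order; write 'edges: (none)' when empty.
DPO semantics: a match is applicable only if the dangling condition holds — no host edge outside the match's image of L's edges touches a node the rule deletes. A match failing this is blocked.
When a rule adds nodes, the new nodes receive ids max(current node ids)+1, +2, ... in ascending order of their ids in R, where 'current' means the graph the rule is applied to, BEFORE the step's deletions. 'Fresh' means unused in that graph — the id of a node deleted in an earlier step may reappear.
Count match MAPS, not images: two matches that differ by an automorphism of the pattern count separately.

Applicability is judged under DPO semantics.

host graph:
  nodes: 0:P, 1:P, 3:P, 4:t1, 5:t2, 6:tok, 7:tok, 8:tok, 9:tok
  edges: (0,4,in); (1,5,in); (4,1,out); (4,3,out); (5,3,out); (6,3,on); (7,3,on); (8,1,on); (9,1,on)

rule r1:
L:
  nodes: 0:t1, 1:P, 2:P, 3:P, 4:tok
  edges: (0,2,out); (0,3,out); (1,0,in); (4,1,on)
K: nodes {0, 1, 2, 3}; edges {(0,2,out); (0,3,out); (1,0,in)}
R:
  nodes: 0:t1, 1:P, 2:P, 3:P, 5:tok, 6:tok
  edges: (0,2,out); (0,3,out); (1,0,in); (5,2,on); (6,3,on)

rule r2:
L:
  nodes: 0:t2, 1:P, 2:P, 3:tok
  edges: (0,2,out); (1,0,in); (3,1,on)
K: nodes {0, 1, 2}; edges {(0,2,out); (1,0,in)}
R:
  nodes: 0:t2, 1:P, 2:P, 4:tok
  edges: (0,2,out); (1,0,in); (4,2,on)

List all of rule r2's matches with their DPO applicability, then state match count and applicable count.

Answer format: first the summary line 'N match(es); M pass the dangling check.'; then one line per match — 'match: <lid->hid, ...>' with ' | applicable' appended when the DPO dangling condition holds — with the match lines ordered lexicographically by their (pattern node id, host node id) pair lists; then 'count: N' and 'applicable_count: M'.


2 match(es); 2 pass the dangling check.
match: 0->5, 1->1, 2->3, 3->8 | applicable
match: 0->5, 1->1, 2->3, 3->9 | applicable
count: 2
applicable_count: 2


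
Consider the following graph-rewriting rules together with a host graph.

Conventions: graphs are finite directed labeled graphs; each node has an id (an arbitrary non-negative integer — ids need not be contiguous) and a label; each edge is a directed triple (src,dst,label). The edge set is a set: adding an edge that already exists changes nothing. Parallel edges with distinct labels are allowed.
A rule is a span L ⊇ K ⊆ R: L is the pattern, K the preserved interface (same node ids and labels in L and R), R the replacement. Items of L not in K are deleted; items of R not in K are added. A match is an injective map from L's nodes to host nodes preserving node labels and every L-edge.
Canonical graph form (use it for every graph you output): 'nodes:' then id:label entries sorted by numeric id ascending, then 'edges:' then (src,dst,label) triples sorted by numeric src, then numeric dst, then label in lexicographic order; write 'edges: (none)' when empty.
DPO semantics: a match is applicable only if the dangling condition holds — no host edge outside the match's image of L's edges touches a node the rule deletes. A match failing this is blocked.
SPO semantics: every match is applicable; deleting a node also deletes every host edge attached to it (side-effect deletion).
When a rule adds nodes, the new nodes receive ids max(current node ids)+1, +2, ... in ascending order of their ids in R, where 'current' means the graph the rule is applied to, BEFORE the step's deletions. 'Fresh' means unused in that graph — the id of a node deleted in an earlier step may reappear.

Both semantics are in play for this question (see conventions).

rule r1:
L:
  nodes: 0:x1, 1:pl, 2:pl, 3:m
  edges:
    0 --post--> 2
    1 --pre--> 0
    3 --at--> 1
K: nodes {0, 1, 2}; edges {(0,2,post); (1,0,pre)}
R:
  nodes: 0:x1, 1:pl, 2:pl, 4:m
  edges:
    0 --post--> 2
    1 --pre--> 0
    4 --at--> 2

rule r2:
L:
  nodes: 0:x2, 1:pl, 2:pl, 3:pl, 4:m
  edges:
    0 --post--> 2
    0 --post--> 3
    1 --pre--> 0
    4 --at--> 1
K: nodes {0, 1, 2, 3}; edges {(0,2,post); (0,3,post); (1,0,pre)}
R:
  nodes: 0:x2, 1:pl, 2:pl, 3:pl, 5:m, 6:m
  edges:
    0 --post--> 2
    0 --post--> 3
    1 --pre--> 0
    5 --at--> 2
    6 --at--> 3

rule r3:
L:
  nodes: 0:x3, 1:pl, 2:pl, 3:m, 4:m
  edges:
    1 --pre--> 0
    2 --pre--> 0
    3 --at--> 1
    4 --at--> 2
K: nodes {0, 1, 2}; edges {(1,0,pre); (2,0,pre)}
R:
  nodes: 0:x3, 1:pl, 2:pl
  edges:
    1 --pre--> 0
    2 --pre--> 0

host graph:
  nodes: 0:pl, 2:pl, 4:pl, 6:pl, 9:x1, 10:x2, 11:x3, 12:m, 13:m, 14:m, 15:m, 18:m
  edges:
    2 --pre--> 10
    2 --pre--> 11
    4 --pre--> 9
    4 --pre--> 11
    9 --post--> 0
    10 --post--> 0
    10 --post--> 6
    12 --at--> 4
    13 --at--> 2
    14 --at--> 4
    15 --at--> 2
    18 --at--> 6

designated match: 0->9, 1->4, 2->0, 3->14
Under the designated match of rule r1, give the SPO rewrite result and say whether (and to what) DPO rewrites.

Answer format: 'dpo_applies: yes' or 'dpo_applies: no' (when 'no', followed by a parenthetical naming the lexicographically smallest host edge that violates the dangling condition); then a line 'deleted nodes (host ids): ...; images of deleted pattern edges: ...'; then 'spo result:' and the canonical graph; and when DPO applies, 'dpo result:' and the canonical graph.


dpo_applies: yes
deleted nodes (host ids): 14; images of deleted pattern edges: (14,4,at)
spo result:
nodes: 0:pl, 2:pl, 4:pl, 6:pl, 9:x1, 10:x2, 11:x3, 12:m, 13:m, 15:m, 18:m, 19:m
edges: (2,10,pre); (2,11,pre); (4,9,pre); (4,11,pre); (9,0,post); (10,0,post); (10,6,post); (12,4,at); (13,2,at); (15,2,at); (18,6,at); (19,0,at)
dpo result:
nodes: 0:pl, 2:pl, 4:pl, 6:pl, 9:x1, 10:x2, 11:x3, 12:m, 13:m, 15:m, 18:m, 19:m
edges: (2,10,pre); (2,11,pre); (4,9,pre); (4,11,pre); (9,0,post); (10,0,post); (10,6,post); (12,4,at); (13,2,at); (15,2,at); (18,6,at); (19,0,at)


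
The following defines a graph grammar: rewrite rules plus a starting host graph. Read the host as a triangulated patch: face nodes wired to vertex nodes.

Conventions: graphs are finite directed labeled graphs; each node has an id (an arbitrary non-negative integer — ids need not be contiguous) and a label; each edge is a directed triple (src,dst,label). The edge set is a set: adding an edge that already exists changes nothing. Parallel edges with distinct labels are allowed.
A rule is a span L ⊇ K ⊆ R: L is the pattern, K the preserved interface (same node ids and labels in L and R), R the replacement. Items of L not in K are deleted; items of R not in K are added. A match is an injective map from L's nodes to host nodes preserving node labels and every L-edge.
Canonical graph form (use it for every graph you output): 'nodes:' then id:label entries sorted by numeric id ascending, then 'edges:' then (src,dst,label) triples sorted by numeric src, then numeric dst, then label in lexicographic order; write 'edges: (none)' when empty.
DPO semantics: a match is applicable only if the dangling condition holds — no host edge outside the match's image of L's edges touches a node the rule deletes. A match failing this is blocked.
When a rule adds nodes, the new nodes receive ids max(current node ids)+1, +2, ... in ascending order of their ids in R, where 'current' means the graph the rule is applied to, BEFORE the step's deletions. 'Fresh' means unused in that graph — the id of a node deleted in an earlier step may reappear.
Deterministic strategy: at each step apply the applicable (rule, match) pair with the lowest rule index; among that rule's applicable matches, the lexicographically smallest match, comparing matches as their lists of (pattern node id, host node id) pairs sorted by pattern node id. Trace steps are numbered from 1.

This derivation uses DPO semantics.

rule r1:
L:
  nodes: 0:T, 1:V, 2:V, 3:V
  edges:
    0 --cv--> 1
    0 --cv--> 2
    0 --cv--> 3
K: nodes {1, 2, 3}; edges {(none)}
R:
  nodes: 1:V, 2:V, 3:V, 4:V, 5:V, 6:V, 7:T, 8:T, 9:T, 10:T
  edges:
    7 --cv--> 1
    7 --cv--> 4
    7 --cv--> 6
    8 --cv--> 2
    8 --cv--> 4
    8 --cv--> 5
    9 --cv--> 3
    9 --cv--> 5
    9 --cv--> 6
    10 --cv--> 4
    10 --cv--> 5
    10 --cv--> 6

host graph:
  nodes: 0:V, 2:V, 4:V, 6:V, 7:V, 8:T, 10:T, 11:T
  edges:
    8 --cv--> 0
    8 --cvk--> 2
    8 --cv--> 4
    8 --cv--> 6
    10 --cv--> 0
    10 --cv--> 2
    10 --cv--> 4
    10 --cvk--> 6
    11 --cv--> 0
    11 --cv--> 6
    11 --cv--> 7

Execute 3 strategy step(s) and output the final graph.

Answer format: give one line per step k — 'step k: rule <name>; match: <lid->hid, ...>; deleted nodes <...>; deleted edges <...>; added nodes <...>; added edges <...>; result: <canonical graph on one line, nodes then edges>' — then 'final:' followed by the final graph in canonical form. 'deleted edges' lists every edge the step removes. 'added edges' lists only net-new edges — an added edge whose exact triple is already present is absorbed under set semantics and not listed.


step 1: rule r1; match: 0->11, 1->0, 2->6, 3->7; deleted nodes 11; deleted edges (11,0,cv); (11,6,cv); (11,7,cv); added nodes 12, 13, 14, 15, 16, 17, 18; added edges (15,0,cv); (15,12,cv); (15,14,cv); (16,6,cv); (16,12,cv); (16,13,cv); (17,7,cv); (17,13,cv); (17,14,cv); (18,12,cv); (18,13,cv); (18,14,cv); result: nodes: 0:V, 2:V, 4:V, 6:V, 7:V, 8:T, 10:T, 12:V, 13:V, 14:V, 15:T, 16:T, 17:T, 18:T edges: (8,0,cv); (8,2,cvk); (8,4,cv); (8,6,cv); (10,0,cv); (10,2,cv); (10,4,cv); (10,6,cvk); (15,0,cv); (15,12,cv); (15,14,cv); (16,6,cv); (16,12,cv); (16,13,cv); (17,7,cv); (17,13,cv); (17,14,cv); (18,12,cv); (18,13,cv); (18,14,cv)
step 2: rule r1; match: 0->15, 1->0, 2->12, 3->14; deleted nodes 15; deleted edges (15,0,cv); (15,12,cv); (15,14,cv); added nodes 19, 20, 21, 22, 23, 24, 25; added edges (22,0,cv); (22,19,cv); (22,21,cv); (23,12,cv); (23,19,cv); (23,20,cv); (24,14,cv); (24,20,cv); (24,21,cv); (25,19,cv); (25,20,cv); (25,21,cv); result: nodes: 0:V, 2:V, 4:V, 6:V, 7:V, 8:T, 10:T, 12:V, 13:V, 14:V, 16:T, 17:T, 18:T, 19:V, 20:V, 21:V, 22:T, 23:T, 24:T, 25:T edges: (8,0,cv); (8,2,cvk); (8,4,cv); (8,6,cv); (10,0,cv); (10,2,cv); (10,4,cv); (10,6,cvk); (16,6,cv); (16,12,cv); (16,13,cv); (17,7,cv); (17,13,cv); (17,14,cv); (18,12,cv); (18,13,cv); (18,14,cv); (22,0,cv); (22,19,cv); (22,21,cv); (23,12,cv); (23,19,cv); (23,20,cv); (24,14,cv); (24,20,cv); (24,21,cv); (25,19,cv); (25,20,cv); (25,21,cv)
step 3: rule r1; match: 0->16, 1->6, 2->12, 3->13; deleted nodes 16; deleted edges (16,6,cv); (16,12,cv); (16,13,cv); added nodes 26, 27, 28, 29, 30, 31, 32; added edges (29,6,cv); (29,26,cv); (29,28,cv); (30,12,cv); (30,26,cv); (30,27,cv); (31,13,cv); (31,27,cv); (31,28,cv); (32,26,cv); (32,27,cv); (32,28,cv); result: nodes: 0:V, 2:V, 4:V, 6:V, 7:V, 8:T, 10:T, 12:V, 13:V, 14:V, 17:T, 18:T, 19:V, 20:V, 21:V, 22:T, 23:T, 24:T, 25:T, 26:V, 27:V, 28:V, 29:T, 30:T, 31:T, 32:T edges: (8,0,cv); (8,2,cvk); (8,4,cv); (8,6,cv); (10,0,cv); (10,2,cv); (10,4,cv); (10,6,cvk); (17,7,cv); (17,13,cv); (17,14,cv); (18,12,cv); (18,13,cv); (18,14,cv); (22,0,cv); (22,19,cv); (22,21,cv); (23,12,cv); (23,19,cv); (23,20,cv); (24,14,cv); (24,20,cv); (24,21,cv); (25,19,cv); (25,20,cv); (25,21,cv); (29,6,cv); (29,26,cv); (29,28,cv); (30,12,cv); (30,26,cv); (30,27,cv); (31,13,cv); (31,27,cv); (31,28,cv); (32,26,cv); (32,27,cv); (32,28,cv)
final:
nodes: 0:V, 2:V, 4:V, 6:V, 7:V, 8:T, 10:T, 12:V, 13:V, 14:V, 17:T, 18:T, 19:V, 20:V, 21:V, 22:T, 23:T, 24:T, 25:T, 26:V, 27:V, 28:V, 29:T, 30:T, 31:T, 32:T
edges: (8,0,cv); (8,2,cvk); (8,4,cv); (8,6,cv); (10,0,cv); (10,2,cv); (10,4,cv); (10,6,cvk); (17,7,cv); (17,13,cv); (17,14,cv); (18,12,cv); (18,13,cv); (18,14,cv); (22,0,cv); (22,19,cv); (22,21,cv); (23,12,cv); (23,19,cv); (23,20,cv); (24,14,cv); (24,20,cv); (24,21,cv); (25,19,cv); (25,20,cv); (25,21,cv); (29,6,cv); (29,26,cv); (29,28,cv); (30,12,cv); (30,26,cv); (30,27,cv); (31,13,cv); (31,27,cv); (31,28,cv); (32,26,cv); (32,27,cv); (32,28,cv)


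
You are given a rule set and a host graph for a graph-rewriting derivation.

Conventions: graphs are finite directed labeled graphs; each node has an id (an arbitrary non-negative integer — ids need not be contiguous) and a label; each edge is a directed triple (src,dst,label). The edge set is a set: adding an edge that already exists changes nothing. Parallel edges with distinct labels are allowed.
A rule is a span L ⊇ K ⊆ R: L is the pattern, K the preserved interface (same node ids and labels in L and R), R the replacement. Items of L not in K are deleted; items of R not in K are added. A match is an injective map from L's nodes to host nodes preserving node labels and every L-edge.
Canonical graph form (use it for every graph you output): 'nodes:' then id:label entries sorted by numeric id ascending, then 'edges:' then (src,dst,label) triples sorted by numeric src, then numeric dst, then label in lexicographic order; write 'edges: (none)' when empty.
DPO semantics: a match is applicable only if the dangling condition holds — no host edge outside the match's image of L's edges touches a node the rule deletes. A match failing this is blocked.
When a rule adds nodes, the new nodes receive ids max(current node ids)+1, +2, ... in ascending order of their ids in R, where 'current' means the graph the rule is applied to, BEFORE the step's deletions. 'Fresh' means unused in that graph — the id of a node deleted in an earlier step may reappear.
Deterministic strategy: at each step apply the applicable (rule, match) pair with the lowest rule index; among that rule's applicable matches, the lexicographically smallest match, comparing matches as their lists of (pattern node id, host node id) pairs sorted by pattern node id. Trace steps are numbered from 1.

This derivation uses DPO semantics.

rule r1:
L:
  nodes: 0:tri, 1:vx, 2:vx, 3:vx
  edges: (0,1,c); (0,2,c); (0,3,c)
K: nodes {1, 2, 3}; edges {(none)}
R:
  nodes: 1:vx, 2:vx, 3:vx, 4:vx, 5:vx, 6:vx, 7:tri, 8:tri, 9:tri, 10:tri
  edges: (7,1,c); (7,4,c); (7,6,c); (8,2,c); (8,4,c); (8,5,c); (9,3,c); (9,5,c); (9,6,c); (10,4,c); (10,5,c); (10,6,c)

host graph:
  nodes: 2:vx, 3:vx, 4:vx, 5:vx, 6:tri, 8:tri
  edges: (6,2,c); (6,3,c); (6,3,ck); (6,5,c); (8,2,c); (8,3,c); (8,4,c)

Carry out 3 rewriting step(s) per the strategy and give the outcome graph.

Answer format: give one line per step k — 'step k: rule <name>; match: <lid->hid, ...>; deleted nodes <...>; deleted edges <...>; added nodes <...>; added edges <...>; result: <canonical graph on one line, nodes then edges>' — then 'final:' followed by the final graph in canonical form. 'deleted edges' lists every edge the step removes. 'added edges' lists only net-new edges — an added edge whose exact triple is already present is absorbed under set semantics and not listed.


step 1: rule r1; match: 0->8, 1->2, 2->3, 3->4; deleted nodes 8; deleted edges (8,2,c); (8,3,c); (8,4,c); added nodes 9, 10, 11, 12, 13, 14, 15; added edges (12,2,c); (12,9,c); (12,11,c); (13,3,c); (13,9,c); (13,10,c); (14,4,c); (14,10,c); (14,11,c); (15,9,c); (15,10,c); (15,11,c); result: nodes: 2:vx, 3:vx, 4:vx, 5:vx, 6:tri, 9:vx, 10:vx, 11:vx, 12:tri, 13:tri, 14:tri, 15:tri edges: (6,2,c); (6,3,c); (6,3,ck); (6,5,c); (12,2,c); (12,9,c); (12,11,c); (13,3,c); (13,9,c); (13,10,c); (14,4,c); (14,10,c); (14,11,c); (15,9,c); (15,10,c); (15,11,c)
step 2: rule r1; match: 0->12, 1->2, 2->9, 3->11; deleted nodes 12; deleted edges (12,2,c); (12,9,c); (12,11,c); added nodes 16, 17, 18, 19, 20, 21, 22; added edges (19,2,c); (19,16,c); (19,18,c); (20,9,c); (20,16,c); (20,17,c); (21,11,c); (21,17,c); (21,18,c); (22,16,c); (22,17,c); (22,18,c); result: nodes: 2:vx, 3:vx, 4:vx, 5:vx, 6:tri, 9:vx, 10:vx, 11:vx, 13:tri, 14:tri, 15:tri, 16:vx, 17:vx, 18:vx, 19:tri, 20:tri, 21:tri, 22:tri edges: (6,2,c); (6,3,c); (6,3,ck); (6,5,c); (13,3,c); (13,9,c); (13,10,c); (14,4,c); (14,10,c); (14,11,c); (15,9,c); (15,10,c); (15,11,c); (19,2,c); (19,16,c); (19,18,c); (20,9,c); (20,16,c); (20,17,c); (21,11,c); (21,17,c); (21,18,c); (22,16,c); (22,17,c); (22,18,c)
step 3: rule r1; match: 0->13, 1->3, 2->9, 3->10; deleted nodes 13; deleted edges (13,3,c); (13,9,c); (13,10,c); added nodes 23, 24, 25, 26, 27, 28, 29; added edges (26,3,c); (26,23,c); (26,25,c); (27,9,c); (27,23,c); (27,24,c); (28,10,c); (28,24,c); (28,25,c); (29,23,c); (29,24,c); (29,25,c); result: nodes: 2:vx, 3:vx, 4:vx, 5:vx, 6:tri, 9:vx, 10:vx, 11:vx, 14:tri, 15:tri, 16:vx, 17:vx, 18:vx, 19:tri, 20:tri, 21:tri, 22:tri, 23:vx, 24:vx, 25:vx, 26:tri, 27:tri, 28:tri, 29:tri edges: (6,2,c); (6,3,c); (6,3,ck); (6,5,c); (14,4,c); (14,10,c); (14,11,c); (15,9,c); (15,10,c); (15,11,c); (19,2,c); (19,16,c); (19,18,c); (20,9,c); (20,16,c); (20,17,c); (21,11,c); (21,17,c); (21,18,c); (22,16,c); (22,17,c); (22,18,c); (26,3,c); (26,23,c); (26,25,c); (27,9,c); (27,23,c); (27,24,c); (28,10,c); (28,24,c); (28,25,c); (29,23,c); (29,24,c); (29,25,c)
final:
nodes: 2:vx, 3:vx, 4:vx, 5:vx, 6:tri, 9:vx, 10:vx, 11:vx, 14:tri, 15:tri, 16:vx, 17:vx, 18:vx, 19:tri, 20:tri, 21:tri, 22:tri, 23:vx, 24:vx, 25:vx, 26:tri, 27:tri, 28:tri, 29:tri
edges: (6,2,c); (6,3,c); (6,3,ck); (6,5,c); (14,4,c); (14,10,c); (14,11,c); (15,9,c); (15,10,c); (15,11,c); (19,2,c); (19,16,c); (19,18,c); (20,9,c); (20,16,c); (20,17,c); (21,11,c); (21,17,c); (21,18,c); (22,16,c); (22,17,c); (22,18,c); (26,3,c); (26,23,c); (26,25,c); (27,9,c); (27,23,c); (27,24,c); (28,10,c); (28,24,c); (28,25,c); (29,23,c); (29,24,c); (29,25,c)


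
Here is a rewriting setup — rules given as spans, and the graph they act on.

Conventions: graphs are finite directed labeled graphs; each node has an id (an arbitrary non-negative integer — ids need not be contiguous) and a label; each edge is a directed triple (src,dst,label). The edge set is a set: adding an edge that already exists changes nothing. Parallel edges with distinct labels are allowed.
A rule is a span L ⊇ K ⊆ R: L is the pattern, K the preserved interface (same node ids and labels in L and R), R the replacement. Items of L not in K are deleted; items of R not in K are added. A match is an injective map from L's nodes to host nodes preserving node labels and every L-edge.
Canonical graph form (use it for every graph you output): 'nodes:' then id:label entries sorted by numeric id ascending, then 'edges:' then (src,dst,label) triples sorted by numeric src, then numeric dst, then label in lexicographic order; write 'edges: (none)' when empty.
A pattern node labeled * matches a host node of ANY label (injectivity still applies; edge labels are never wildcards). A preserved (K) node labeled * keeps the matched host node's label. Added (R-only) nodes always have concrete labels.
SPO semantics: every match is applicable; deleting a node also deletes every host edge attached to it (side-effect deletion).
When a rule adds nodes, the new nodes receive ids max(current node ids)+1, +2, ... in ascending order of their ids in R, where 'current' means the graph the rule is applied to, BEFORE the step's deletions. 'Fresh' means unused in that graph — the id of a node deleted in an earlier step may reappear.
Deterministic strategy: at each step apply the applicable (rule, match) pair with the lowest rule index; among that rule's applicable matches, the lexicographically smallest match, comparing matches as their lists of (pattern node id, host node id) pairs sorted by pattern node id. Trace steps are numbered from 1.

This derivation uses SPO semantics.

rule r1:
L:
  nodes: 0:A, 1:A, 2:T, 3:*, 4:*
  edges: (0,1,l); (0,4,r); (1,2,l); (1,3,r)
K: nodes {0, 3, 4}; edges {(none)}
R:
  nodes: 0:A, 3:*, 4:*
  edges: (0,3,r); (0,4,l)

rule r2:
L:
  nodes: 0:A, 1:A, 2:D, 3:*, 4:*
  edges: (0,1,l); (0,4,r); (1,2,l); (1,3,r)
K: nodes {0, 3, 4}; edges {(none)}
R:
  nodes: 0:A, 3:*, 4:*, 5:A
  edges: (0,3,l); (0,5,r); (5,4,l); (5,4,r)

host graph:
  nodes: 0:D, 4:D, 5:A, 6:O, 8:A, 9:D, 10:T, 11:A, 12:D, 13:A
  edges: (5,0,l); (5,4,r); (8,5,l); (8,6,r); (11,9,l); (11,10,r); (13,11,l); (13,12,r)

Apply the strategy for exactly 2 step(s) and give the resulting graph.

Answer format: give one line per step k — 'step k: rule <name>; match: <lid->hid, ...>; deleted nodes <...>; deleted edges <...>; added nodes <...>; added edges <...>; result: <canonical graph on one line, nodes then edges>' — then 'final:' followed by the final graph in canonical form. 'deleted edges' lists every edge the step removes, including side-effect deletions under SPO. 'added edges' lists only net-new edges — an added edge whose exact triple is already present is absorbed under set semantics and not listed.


step 1: rule r2; match: 0->8, 1->5, 2->0, 3->4, 4->6; deleted nodes 0, 5; deleted edges (5,0,l); (5,4,r); (8,5,l); (8,6,r); added nodes 14; added edges (8,4,l); (8,14,r); (14,6,l); (14,6,r); result: nodes: 4:D, 6:O, 8:A, 9:D, 10:T, 11:A, 12:D, 13:A, 14:A edges: (8,4,l); (8,14,r); (11,9,l); (11,10,r); (13,11,l); (13,12,r); (14,6,l); (14,6,r)
step 2: rule r2; match: 0->13, 1->11, 2->9, 3->10, 4->12; deleted nodes 9, 11; deleted edges (11,9,l); (11,10,r); (13,11,l); (13,12,r); added nodes 15; added edges (13,10,l); (13,15,r); (15,12,l); (15,12,r); result: nodes: 4:D, 6:O, 8:A, 10:T, 12:D, 13:A, 14:A, 15:A edges: (8,4,l); (8,14,r); (13,10,l); (13,15,r); (14,6,l); (14,6,r); (15,12,l); (15,12,r)
final:
nodes: 4:D, 6:O, 8:A, 10:T, 12:D, 13:A, 14:A, 15:A
edges: (8,4,l); (8,14,r); (13,10,l); (13,15,r); (14,6,l); (14,6,r); (15,12,l); (15,12,r)


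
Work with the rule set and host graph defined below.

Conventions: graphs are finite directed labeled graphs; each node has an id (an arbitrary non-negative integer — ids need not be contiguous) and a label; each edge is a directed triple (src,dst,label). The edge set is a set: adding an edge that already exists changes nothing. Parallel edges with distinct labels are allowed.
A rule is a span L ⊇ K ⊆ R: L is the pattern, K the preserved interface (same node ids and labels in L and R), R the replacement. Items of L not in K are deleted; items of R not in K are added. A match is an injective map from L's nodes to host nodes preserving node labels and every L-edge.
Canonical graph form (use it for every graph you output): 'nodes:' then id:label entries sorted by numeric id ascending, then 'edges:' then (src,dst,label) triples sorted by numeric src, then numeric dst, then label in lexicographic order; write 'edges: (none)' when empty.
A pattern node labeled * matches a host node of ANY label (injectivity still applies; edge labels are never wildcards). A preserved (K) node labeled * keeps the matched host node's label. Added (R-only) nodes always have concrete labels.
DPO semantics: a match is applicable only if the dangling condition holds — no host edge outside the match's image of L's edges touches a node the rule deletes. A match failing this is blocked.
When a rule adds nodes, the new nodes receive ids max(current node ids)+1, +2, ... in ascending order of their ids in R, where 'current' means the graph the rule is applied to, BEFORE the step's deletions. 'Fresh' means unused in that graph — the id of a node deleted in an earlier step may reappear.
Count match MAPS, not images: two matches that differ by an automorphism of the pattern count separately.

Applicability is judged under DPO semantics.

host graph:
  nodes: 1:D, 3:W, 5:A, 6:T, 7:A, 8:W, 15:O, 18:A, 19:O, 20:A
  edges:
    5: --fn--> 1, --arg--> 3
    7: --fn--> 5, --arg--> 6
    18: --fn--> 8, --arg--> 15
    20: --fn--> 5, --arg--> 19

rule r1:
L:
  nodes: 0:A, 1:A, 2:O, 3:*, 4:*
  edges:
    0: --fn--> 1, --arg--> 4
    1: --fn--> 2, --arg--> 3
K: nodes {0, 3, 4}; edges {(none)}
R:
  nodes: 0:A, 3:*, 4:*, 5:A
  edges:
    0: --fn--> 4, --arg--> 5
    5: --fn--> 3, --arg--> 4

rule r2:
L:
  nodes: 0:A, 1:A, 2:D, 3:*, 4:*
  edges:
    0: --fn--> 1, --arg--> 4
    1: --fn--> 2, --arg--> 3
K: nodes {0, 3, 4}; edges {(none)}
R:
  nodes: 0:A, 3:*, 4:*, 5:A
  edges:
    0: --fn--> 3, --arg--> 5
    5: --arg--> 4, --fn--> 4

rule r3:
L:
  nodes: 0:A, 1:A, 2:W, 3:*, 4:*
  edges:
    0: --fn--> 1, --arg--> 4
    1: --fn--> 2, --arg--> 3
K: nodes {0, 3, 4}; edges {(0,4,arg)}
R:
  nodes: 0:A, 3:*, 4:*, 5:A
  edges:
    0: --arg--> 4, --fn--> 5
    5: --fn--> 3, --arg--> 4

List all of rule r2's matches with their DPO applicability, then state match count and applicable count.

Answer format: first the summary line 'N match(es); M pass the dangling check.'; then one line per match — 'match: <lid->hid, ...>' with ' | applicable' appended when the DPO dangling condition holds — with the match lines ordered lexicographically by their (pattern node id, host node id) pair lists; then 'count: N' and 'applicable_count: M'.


2 match(es); 0 pass the dangling check.
match: 0->7, 1->5, 2->1, 3->3, 4->6
match: 0->20, 1->5, 2->1, 3->3, 4->19
count: 2
applicable_count: 0


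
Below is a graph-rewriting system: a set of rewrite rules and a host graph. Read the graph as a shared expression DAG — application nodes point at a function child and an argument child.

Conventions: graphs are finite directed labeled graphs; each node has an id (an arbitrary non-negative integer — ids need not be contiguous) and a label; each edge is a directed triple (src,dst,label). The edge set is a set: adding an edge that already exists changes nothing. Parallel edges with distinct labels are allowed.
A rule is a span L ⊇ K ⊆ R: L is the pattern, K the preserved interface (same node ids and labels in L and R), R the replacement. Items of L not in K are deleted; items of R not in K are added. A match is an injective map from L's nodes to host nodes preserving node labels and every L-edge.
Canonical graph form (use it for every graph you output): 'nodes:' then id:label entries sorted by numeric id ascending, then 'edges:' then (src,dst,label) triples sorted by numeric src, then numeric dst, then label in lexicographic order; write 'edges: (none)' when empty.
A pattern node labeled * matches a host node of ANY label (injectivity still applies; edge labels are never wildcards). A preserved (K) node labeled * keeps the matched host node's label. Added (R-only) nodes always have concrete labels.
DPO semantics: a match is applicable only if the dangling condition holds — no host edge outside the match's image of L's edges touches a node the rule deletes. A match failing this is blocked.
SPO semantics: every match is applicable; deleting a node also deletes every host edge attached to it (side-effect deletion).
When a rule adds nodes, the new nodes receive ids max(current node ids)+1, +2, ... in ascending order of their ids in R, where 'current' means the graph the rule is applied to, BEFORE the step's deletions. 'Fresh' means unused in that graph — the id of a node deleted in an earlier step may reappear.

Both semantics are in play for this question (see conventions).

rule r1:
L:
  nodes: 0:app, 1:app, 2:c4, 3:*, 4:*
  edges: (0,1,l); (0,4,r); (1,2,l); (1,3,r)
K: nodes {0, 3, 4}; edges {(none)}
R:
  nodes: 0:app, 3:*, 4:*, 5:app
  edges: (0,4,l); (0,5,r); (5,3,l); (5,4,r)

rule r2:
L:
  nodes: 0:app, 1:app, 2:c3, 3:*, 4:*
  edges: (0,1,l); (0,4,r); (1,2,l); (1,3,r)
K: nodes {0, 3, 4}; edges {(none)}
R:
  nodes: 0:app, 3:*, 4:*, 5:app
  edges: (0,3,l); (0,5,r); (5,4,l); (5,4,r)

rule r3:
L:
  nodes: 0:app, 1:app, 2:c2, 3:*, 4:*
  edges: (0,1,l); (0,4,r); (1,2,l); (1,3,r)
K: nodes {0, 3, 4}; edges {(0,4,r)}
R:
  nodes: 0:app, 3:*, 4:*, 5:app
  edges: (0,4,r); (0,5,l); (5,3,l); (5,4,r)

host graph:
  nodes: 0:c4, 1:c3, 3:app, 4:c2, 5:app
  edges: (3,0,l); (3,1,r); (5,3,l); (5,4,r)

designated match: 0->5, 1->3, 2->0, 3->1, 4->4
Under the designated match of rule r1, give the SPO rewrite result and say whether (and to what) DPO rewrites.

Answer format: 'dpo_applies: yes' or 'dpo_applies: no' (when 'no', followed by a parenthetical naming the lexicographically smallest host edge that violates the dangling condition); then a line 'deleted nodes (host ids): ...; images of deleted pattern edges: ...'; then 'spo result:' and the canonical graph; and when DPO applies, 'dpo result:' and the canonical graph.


dpo_applies: yes
deleted nodes (host ids): 0, 3; images of deleted pattern edges: (3,0,l); (3,1,r); (5,3,l); (5,4,r)
spo result:
nodes: 1:c3, 4:c2, 5:app, 6:app
edges: (5,4,l); (5,6,r); (6,1,l); (6,4,r)
dpo result:
nodes: 1:c3, 4:c2, 5:app, 6:app
edges: (5,4,l); (5,6,r); (6,1,l); (6,4,r)


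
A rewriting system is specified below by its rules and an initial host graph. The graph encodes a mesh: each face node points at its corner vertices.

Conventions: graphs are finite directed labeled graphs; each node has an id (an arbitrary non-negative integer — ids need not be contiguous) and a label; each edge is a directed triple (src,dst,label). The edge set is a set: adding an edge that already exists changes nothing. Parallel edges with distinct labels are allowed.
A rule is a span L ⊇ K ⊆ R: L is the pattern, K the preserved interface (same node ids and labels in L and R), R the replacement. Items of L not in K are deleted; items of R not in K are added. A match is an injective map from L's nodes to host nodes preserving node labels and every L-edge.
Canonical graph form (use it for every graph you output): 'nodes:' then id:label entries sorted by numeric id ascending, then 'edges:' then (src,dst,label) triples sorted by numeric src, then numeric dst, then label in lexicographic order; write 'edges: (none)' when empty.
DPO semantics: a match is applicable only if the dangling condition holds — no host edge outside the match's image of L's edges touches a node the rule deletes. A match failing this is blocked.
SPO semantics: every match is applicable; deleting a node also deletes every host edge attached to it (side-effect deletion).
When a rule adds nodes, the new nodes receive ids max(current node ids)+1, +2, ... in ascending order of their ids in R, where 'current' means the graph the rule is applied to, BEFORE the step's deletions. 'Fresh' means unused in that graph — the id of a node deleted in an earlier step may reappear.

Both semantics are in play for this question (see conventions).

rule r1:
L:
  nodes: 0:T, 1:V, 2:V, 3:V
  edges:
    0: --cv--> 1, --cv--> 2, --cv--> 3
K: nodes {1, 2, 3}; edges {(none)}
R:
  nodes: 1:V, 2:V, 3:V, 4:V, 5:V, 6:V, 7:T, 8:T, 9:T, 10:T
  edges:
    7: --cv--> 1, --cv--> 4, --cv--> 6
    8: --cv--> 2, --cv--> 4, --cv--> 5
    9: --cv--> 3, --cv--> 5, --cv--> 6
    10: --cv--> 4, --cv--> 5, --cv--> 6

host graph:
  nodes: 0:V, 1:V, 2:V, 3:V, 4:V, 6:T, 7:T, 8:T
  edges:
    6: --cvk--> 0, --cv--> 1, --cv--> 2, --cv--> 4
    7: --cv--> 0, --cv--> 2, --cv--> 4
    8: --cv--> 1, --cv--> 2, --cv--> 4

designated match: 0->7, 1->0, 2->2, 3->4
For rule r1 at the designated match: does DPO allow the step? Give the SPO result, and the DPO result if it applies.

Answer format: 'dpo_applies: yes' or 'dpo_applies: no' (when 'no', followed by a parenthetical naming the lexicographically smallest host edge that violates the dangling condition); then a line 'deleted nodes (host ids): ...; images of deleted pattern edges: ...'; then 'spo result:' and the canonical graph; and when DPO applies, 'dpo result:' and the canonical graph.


dpo_applies: yes
deleted nodes (host ids): 7; images of deleted pattern edges: (7,0,cv); (7,2,cv); (7,4,cv)
spo result:
nodes: 0:V, 1:V, 2:V, 3:V, 4:V, 6:T, 8:T, 9:V, 10:V, 11:V, 12:T, 13:T, 14:T, 15:T
edges: (6,0,cvk); (6,1,cv); (6,2,cv); (6,4,cv); (8,1,cv); (8,2,cv); (8,4,cv); (12,0,cv); (12,9,cv); (12,11,cv); (13,2,cv); (13,9,cv); (13,10,cv); (14,4,cv); (14,10,cv); (14,11,cv); (15,9,cv); (15,10,cv); (15,11,cv)
dpo result:
nodes: 0:V, 1:V, 2:V, 3:V, 4:V, 6:T, 8:T, 9:V, 10:V, 11:V, 12:T, 13:T, 14:T, 15:T
edges: (6,0,cvk); (6,1,cv); (6,2,cv); (6,4,cv); (8,1,cv); (8,2,cv); (8,4,cv); (12,0,cv); (12,9,cv); (12,11,cv); (13,2,cv); (13,9,cv); (13,10,cv); (14,4,cv); (14,10,cv); (14,11,cv); (15,9,cv); (15,10,cv); (15,11,cv)
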